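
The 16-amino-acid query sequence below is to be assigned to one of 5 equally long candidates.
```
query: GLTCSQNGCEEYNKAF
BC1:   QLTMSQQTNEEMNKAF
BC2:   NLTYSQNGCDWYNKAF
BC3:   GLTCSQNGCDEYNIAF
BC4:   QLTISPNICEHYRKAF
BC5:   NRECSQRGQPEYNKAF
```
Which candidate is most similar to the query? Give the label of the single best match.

Hamming distances to query — BC1: 6; BC2: 4; BC3: 2; BC4: 6; BC5: 6.
Smallest is BC3 with 2 mismatches.

BC3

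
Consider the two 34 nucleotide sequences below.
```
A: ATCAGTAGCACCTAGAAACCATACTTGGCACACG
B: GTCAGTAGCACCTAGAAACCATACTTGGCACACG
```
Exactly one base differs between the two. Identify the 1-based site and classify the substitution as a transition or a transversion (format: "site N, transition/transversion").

site 1, transition

The sequences differ only at site 1: A→G (purine→purine), a transition.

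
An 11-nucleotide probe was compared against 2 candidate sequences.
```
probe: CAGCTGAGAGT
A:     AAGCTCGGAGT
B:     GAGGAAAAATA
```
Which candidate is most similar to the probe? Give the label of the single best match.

A

A differs at 3 bases; B differs at 7 bases. The closest is A.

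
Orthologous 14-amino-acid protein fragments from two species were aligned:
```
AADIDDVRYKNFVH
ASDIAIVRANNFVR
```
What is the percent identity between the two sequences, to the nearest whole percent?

Mismatches at positions 2, 5, 6, 9, 10, 14 (1-based): 6 of 14.
Identical positions: 8/14 = 57.14% → 57%.

57%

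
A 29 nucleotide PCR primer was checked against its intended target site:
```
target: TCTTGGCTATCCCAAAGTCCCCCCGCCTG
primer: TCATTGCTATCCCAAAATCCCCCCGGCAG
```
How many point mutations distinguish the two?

Comparing position by position, 5 positions differ: 3 (T/A), 5 (G/T), 17 (G/A), 26 (C/G), 28 (T/A).

5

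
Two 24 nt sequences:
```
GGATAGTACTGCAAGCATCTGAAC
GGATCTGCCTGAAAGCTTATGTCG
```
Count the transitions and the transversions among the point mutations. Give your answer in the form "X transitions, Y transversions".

0 transitions, 10 transversions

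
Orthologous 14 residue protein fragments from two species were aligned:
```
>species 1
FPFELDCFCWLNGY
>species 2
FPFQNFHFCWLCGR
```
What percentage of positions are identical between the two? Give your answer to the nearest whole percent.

6 positions differ (4, 5, 6, 7, 12, 14), so 8 of 14 match: 8/14 = 57.14%.

57%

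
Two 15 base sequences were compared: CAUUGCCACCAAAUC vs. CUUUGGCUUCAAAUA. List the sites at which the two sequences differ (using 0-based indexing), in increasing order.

Scanning 0-based: 1: A/U; 5: C/G; 7: A/U; 8: C/U; 14: C/A.

1, 5, 7, 8, 14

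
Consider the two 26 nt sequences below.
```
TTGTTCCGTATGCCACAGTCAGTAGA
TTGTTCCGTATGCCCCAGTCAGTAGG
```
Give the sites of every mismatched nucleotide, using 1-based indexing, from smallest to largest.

15, 26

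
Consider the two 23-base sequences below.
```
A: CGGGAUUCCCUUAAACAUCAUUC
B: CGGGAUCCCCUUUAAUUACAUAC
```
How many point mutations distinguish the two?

6

Mismatches (1-based): site 7: U→C; site 13: A→U; site 16: C→U; site 17: A→U; site 18: U→A; site 22: U→A.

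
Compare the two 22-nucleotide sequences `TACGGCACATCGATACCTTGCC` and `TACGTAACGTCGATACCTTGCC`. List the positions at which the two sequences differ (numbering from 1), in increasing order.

Scanning 1-based: 5: G/T; 6: C/A; 9: A/G.

5, 6, 9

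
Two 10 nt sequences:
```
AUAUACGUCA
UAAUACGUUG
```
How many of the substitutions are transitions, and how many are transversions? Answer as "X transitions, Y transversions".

Transitions (purine↔purine or pyrimidine↔pyrimidine): 9 C→U, 10 A→G.
Transversions (purine↔pyrimidine): 1 A→U, 2 U→A.

2 transitions, 2 transversions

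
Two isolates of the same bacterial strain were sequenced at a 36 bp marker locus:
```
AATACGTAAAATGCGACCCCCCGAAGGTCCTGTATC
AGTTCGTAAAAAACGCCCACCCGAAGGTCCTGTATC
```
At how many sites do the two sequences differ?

Comparing position by position, 6 sites differ: 2 (A/G), 4 (A/T), 12 (T/A), 13 (G/A), 16 (A/C), 19 (C/A).

6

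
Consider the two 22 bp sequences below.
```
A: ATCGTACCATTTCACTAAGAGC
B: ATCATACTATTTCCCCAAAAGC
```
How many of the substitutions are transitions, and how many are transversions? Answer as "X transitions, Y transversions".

4 transitions, 1 transversion

Transitions (purine↔purine or pyrimidine↔pyrimidine): 4 G→A, 8 C→T, 16 T→C, 19 G→A.
Transversions (purine↔pyrimidine): 14 A→C.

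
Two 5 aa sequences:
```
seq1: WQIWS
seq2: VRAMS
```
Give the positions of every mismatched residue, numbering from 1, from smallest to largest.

1, 2, 3, 4

Differences at position 1 (W→V), position 2 (Q→R), position 3 (I→A), position 4 (W→M).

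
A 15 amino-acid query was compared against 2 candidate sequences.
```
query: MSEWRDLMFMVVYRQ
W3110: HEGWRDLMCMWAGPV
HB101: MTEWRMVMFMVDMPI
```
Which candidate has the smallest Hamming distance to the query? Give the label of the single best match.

HB101

W3110 differs at 9 residues; HB101 differs at 7 residues. The closest is HB101.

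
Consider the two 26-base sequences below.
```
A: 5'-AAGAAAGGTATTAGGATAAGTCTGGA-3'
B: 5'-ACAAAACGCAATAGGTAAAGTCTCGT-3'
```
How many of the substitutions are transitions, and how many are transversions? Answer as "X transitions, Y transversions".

2 transitions, 7 transversions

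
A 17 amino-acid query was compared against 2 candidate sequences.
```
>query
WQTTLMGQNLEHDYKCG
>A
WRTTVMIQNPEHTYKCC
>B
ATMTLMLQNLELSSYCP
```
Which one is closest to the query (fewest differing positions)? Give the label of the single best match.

A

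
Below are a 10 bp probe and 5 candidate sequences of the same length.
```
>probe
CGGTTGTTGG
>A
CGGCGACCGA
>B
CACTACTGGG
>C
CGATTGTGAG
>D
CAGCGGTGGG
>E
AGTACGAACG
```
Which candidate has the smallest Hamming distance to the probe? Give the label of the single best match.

A differs at 6 positions; B differs at 5 positions; C differs at 3 positions; D differs at 4 positions; E differs at 7 positions. The closest is C.

C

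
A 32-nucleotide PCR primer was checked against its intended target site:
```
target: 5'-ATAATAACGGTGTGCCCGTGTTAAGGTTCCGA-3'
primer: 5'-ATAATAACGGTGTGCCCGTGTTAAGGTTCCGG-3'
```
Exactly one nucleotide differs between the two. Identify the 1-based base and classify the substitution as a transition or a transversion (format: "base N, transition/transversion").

The sequences differ only at base 32: A→G (purine→purine), a transition.

base 32, transition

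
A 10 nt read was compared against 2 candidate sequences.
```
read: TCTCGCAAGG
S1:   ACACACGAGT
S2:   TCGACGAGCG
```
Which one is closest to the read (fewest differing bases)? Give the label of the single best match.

S1

S1 differs at 5 bases; S2 differs at 6 bases. The closest is S1.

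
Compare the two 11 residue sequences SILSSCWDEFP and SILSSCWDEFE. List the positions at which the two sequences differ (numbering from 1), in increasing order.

11

Scanning 1-based: 11: P/E.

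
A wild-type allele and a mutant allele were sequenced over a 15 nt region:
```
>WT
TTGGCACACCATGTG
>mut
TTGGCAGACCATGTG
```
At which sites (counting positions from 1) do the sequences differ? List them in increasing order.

Differences at site 7 (C→G).

7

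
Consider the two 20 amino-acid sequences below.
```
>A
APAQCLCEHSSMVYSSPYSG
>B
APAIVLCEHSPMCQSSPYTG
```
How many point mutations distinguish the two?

6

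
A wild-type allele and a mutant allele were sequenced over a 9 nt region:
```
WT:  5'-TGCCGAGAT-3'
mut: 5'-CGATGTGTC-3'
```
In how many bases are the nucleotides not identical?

6

Mismatches (1-based): base 1: T→C; base 3: C→A; base 4: C→T; base 6: A→T; base 8: A→T; base 9: T→C.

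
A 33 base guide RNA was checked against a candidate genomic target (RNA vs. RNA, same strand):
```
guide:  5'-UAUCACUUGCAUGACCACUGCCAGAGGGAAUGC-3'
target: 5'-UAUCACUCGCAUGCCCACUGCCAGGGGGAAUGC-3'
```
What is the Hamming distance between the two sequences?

3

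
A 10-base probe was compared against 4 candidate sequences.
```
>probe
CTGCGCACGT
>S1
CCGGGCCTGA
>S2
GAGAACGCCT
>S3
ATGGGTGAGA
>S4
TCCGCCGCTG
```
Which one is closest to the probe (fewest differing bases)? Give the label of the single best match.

S1

Hamming distances to probe — S1: 5; S2: 6; S3: 6; S4: 8.
Smallest is S1 with 5 mismatches.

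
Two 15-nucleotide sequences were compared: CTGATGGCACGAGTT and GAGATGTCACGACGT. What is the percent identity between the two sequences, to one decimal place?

66.7%

5 positions differ (1, 2, 7, 13, 14), so 10 of 15 match: 10/15 = 66.67%.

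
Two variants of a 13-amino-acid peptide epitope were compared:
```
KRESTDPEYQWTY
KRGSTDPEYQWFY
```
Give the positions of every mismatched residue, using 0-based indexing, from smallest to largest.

2, 11

Differences at position 2 (E→G), position 11 (T→F).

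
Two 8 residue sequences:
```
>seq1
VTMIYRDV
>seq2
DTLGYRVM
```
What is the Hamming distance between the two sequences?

5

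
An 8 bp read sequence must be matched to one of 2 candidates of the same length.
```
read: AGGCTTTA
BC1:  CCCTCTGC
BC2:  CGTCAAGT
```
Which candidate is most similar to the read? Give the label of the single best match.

Hamming distances to read — BC1: 7; BC2: 6.
Smallest is BC2 with 6 mismatches.

BC2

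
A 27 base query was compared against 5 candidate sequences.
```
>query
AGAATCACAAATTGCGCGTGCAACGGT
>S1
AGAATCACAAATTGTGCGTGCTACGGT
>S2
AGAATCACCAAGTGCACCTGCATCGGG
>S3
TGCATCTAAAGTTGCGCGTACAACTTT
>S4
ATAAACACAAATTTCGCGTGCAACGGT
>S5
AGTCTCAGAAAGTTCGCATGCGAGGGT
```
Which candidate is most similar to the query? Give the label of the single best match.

S1

Hamming distances to query — S1: 2; S2: 6; S3: 8; S4: 3; S5: 8.
Smallest is S1 with 2 mismatches.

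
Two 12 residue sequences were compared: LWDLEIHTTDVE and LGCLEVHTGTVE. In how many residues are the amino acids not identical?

5

The sequences differ at residues 2, 3, 6, 9, 10 (1-based) — 5 in total.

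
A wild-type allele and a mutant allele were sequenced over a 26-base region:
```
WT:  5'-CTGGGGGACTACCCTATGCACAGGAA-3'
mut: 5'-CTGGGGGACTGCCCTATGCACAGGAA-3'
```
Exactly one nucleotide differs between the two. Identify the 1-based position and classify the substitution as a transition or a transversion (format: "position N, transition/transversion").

The sequences differ only at position 11: A→G (purine→purine), a transition.

position 11, transition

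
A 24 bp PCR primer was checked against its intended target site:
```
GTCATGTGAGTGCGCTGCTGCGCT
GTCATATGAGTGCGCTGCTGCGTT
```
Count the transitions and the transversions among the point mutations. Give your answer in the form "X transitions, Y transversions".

Transitions (purine↔purine or pyrimidine↔pyrimidine): 6 G→A, 23 C→T.
Transversions (purine↔pyrimidine): none.

2 transitions, 0 transversions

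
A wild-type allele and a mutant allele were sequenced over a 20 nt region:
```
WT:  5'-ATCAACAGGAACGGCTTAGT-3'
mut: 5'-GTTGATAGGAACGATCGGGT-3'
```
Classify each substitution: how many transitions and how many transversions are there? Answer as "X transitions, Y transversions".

8 transitions, 1 transversion

Mismatches (1-based):
base 1: A→G (purine→purine, transition)
base 3: C→T (pyrimidine→pyrimidine, transition)
base 4: A→G (purine→purine, transition)
base 6: C→T (pyrimidine→pyrimidine, transition)
base 14: G→A (purine→purine, transition)
base 15: C→T (pyrimidine→pyrimidine, transition)
base 16: T→C (pyrimidine→pyrimidine, transition)
base 17: T→G (pyrimidine→purine, transversion)
base 18: A→G (purine→purine, transition)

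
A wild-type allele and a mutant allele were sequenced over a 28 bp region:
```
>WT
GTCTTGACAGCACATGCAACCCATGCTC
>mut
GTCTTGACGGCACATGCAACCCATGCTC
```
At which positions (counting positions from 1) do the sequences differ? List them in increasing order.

Scanning 1-based: 9: A/G.

9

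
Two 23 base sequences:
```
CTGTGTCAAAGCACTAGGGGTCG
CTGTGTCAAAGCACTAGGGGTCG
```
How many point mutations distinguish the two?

0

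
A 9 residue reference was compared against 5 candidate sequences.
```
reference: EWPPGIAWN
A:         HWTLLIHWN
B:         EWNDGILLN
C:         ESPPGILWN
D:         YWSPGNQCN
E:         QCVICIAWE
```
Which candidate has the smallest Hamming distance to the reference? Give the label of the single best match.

Hamming distances to reference — A: 5; B: 4; C: 2; D: 5; E: 6.
Smallest is C with 2 mismatches.

C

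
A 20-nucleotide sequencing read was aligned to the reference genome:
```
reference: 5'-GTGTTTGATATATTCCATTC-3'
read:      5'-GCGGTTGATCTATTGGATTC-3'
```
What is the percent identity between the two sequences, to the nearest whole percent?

75%

5 positions differ (2, 4, 10, 15, 16), so 15 of 20 match: 15/20 = 75%.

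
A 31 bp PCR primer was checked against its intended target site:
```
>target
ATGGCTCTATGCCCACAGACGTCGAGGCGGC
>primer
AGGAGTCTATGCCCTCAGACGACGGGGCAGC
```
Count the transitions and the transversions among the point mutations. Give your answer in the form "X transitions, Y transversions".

Mismatches (1-based):
site 2: T→G (pyrimidine→purine, transversion)
site 4: G→A (purine→purine, transition)
site 5: C→G (pyrimidine→purine, transversion)
site 15: A→T (purine→pyrimidine, transversion)
site 22: T→A (pyrimidine→purine, transversion)
site 25: A→G (purine→purine, transition)
site 29: G→A (purine→purine, transition)

3 transitions, 4 transversions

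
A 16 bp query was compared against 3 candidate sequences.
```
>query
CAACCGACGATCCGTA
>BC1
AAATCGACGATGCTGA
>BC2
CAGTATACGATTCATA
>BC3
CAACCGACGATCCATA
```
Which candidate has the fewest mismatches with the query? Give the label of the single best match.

BC3

BC1 differs at 5 bases; BC2 differs at 6 bases; BC3 differs at 1 base. The closest is BC3.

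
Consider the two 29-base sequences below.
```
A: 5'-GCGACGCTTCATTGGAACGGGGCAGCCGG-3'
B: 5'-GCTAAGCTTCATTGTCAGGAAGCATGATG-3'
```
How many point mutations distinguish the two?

11

Comparing position by position, 11 sites differ: 3 (G/T), 5 (C/A), 15 (G/T), 16 (A/C), 18 (C/G), 20 (G/A), 21 (G/A), 25 (G/T), 26 (C/G), 27 (C/A), 28 (G/T).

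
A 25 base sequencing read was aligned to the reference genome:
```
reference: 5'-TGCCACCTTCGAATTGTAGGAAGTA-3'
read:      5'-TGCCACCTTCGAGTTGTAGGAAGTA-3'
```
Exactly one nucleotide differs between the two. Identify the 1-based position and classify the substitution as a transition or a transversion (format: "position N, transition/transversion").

Position 13 changes A→G. A is a purine and G is a purine, so this is a transition.

position 13, transition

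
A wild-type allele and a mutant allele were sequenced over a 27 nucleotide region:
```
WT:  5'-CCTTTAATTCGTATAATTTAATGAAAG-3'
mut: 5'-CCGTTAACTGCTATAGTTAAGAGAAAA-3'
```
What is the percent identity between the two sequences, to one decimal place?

66.7%

Mismatches at positions 3, 8, 10, 11, 16, 19, 21, 22, 27 (1-based): 9 of 27.
Identical positions: 18/27 = 66.67% → 66.7%.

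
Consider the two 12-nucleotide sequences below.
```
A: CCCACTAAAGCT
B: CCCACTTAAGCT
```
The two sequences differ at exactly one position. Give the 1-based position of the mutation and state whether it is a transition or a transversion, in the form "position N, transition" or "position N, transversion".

The sequences differ only at position 7: A→T (purine→pyrimidine), a transversion.

position 7, transversion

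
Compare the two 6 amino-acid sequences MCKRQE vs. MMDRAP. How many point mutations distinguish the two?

Mismatches (1-based): residue 2: C→M; residue 3: K→D; residue 5: Q→A; residue 6: E→P.

4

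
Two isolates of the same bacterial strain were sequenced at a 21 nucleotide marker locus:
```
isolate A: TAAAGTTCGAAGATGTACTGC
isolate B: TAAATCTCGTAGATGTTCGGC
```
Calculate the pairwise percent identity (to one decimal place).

5 positions differ (5, 6, 10, 17, 19), so 16 of 21 match: 16/21 = 76.19%.

76.2%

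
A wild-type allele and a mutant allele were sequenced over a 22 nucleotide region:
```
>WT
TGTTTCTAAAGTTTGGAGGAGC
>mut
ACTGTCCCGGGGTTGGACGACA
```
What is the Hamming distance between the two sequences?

11

Comparing position by position, 11 bases differ: 1 (T/A), 2 (G/C), 4 (T/G), 7 (T/C), 8 (A/C), 9 (A/G), 10 (A/G), 12 (T/G), 18 (G/C), 21 (G/C), 22 (C/A).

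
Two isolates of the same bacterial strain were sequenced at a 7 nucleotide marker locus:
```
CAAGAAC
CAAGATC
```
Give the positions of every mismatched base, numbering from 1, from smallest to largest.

6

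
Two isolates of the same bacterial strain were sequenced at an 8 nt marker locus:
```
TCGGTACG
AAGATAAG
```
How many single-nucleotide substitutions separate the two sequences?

The sequences differ at sites 1, 2, 4, 7 (1-based) — 4 in total.

4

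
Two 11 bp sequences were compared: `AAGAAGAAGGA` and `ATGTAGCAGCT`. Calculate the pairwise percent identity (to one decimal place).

5 positions differ (2, 4, 7, 10, 11), so 6 of 11 match: 6/11 = 54.55%.

54.5%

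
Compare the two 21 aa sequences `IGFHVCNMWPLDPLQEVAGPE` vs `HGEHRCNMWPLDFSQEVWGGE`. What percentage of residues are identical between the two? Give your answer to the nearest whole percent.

67%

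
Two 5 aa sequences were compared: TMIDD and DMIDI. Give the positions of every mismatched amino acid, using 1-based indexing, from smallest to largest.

1, 5

Differences at position 1 (T→D), position 5 (D→I).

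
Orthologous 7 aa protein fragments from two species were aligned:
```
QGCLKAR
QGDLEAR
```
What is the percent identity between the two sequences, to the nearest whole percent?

Mismatches at positions 3, 5 (1-based): 2 of 7.
Identical positions: 5/7 = 71.43% → 71%.

71%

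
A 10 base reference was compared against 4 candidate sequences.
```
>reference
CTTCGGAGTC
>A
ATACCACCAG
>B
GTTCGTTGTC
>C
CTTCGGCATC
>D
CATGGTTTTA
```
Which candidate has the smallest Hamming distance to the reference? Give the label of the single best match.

C

Hamming distances to reference — A: 8; B: 3; C: 2; D: 6.
Smallest is C with 2 mismatches.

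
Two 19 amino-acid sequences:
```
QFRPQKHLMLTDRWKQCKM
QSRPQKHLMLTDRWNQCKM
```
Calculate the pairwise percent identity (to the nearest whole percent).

89%

2 positions differ (2, 15), so 17 of 19 match: 17/19 = 89.47%.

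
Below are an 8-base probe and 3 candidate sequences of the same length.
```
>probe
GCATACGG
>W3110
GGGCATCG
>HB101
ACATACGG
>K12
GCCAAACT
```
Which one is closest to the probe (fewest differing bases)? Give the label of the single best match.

W3110 differs at 5 bases; HB101 differs at 1 base; K12 differs at 5 bases. The closest is HB101.

HB101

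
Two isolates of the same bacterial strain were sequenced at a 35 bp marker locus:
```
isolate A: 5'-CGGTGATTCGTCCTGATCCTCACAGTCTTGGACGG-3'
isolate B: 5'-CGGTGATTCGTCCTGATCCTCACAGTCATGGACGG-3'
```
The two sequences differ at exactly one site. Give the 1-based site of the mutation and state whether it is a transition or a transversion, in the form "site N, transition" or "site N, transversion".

site 28, transversion

Site 28 changes T→A. T is a pyrimidine and A is a purine, so this is a transversion.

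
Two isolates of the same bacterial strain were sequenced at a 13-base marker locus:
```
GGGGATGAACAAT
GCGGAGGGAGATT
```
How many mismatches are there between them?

5

The sequences differ at bases 2, 6, 8, 10, 12 (1-based) — 5 in total.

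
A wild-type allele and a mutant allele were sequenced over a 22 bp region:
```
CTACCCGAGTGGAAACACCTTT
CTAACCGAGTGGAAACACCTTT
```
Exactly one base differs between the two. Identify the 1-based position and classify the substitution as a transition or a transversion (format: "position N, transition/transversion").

Position 4 changes C→A. C is a pyrimidine and A is a purine, so this is a transversion.

position 4, transversion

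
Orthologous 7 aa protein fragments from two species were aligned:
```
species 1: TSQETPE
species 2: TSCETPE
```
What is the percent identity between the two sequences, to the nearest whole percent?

1 position differs (3), so 6 of 7 match: 6/7 = 85.71%.

86%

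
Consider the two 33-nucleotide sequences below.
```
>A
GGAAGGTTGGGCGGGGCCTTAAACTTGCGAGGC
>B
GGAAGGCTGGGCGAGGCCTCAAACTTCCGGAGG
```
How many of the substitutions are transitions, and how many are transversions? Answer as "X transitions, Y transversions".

Transitions (purine↔purine or pyrimidine↔pyrimidine): 7 T→C, 14 G→A, 20 T→C, 30 A→G, 31 G→A.
Transversions (purine↔pyrimidine): 27 G→C, 33 C→G.

5 transitions, 2 transversions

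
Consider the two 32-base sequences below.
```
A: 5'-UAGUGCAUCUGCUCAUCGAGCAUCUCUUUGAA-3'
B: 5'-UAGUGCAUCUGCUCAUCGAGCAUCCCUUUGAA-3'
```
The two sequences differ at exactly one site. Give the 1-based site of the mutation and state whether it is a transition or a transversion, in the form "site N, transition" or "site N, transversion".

site 25, transition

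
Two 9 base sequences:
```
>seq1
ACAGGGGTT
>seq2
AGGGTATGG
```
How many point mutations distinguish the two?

The sequences differ at bases 2, 3, 5, 6, 7, 8, 9 (1-based) — 7 in total.

7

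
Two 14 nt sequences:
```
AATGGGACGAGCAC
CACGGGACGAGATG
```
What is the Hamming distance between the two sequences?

5

Mismatches (1-based): position 1: A→C; position 3: T→C; position 12: C→A; position 13: A→T; position 14: C→G.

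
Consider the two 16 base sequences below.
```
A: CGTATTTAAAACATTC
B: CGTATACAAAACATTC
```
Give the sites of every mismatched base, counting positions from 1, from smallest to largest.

6, 7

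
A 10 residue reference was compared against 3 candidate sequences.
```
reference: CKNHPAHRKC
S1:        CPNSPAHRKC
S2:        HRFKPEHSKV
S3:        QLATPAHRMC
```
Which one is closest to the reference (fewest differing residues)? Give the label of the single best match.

S1

S1 differs at 2 residues; S2 differs at 7 residues; S3 differs at 5 residues. The closest is S1.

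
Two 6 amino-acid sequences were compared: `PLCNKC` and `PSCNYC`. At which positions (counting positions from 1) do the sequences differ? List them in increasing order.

2, 5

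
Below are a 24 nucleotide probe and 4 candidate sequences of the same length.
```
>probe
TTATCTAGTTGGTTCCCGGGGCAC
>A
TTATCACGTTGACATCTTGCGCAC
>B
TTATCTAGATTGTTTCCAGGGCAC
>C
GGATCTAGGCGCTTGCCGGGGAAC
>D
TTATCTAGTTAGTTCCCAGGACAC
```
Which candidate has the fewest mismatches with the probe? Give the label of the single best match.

D

A differs at 9 bases; B differs at 4 bases; C differs at 7 bases; D differs at 3 bases. The closest is D.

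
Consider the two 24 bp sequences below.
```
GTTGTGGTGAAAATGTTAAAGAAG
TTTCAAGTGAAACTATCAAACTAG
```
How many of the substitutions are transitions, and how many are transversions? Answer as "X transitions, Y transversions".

Transitions (purine↔purine or pyrimidine↔pyrimidine): 6 G→A, 15 G→A, 17 T→C.
Transversions (purine↔pyrimidine): 1 G→T, 4 G→C, 5 T→A, 13 A→C, 21 G→C, 22 A→T.

3 transitions, 6 transversions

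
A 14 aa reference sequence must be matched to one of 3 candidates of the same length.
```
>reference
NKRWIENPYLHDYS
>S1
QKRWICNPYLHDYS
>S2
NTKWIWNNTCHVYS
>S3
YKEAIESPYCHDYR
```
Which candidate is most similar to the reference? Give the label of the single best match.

Hamming distances to reference — S1: 2; S2: 7; S3: 6.
Smallest is S1 with 2 mismatches.

S1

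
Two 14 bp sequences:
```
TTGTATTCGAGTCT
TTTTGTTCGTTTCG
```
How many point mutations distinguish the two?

Mismatches (1-based): site 3: G→T; site 5: A→G; site 10: A→T; site 11: G→T; site 14: T→G.

5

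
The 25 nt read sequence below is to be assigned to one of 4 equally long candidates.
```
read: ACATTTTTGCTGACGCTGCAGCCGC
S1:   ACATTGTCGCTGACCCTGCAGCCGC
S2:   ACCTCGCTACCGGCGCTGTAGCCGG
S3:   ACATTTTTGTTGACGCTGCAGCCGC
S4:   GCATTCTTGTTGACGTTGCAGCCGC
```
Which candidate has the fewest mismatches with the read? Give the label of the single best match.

S3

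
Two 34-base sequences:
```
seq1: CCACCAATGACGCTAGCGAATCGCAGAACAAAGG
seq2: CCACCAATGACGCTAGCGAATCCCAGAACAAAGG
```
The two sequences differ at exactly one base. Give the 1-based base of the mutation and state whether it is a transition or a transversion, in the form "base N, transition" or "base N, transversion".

The sequences differ only at base 23: G→C (purine→pyrimidine), a transversion.

base 23, transversion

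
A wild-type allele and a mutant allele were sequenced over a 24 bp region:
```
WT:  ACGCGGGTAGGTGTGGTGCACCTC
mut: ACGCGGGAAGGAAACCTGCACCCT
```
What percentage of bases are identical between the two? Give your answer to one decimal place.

66.7%

Mismatches at positions 8, 12, 13, 14, 15, 16, 23, 24 (1-based): 8 of 24.
Identical positions: 16/24 = 66.67% → 66.7%.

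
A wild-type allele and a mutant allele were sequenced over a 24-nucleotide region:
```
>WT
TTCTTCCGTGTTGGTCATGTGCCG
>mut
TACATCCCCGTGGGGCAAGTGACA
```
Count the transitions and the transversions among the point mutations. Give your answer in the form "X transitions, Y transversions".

2 transitions, 7 transversions

Transitions (purine↔purine or pyrimidine↔pyrimidine): 9 T→C, 24 G→A.
Transversions (purine↔pyrimidine): 2 T→A, 4 T→A, 8 G→C, 12 T→G, 15 T→G, 18 T→A, 22 C→A.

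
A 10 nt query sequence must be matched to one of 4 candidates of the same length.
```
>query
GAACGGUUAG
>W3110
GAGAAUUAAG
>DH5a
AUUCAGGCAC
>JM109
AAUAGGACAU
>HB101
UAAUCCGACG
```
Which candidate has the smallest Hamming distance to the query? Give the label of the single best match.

Hamming distances to query — W3110: 5; DH5a: 7; JM109: 6; HB101: 7.
Smallest is W3110 with 5 mismatches.

W3110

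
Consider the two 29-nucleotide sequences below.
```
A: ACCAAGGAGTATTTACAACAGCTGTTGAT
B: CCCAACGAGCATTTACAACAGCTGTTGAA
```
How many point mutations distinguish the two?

4

Mismatches (1-based): position 1: A→C; position 6: G→C; position 10: T→C; position 29: T→A.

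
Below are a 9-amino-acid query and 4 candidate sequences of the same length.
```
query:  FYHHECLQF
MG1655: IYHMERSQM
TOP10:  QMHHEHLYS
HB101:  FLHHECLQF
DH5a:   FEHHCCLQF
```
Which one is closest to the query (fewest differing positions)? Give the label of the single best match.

Hamming distances to query — MG1655: 5; TOP10: 5; HB101: 1; DH5a: 2.
Smallest is HB101 with 1 mismatch.

HB101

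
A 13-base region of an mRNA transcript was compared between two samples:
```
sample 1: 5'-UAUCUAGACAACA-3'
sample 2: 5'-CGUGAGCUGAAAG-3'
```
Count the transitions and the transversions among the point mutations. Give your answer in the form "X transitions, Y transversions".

4 transitions, 6 transversions

Mismatches (1-based):
site 1: U→C (pyrimidine→pyrimidine, transition)
site 2: A→G (purine→purine, transition)
site 4: C→G (pyrimidine→purine, transversion)
site 5: U→A (pyrimidine→purine, transversion)
site 6: A→G (purine→purine, transition)
site 7: G→C (purine→pyrimidine, transversion)
site 8: A→U (purine→pyrimidine, transversion)
site 9: C→G (pyrimidine→purine, transversion)
site 12: C→A (pyrimidine→purine, transversion)
site 13: A→G (purine→purine, transition)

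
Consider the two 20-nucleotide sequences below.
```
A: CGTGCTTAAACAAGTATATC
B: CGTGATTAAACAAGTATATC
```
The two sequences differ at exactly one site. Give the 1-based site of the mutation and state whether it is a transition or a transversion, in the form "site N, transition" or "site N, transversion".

site 5, transversion

Site 5 changes C→A. C is a pyrimidine and A is a purine, so this is a transversion.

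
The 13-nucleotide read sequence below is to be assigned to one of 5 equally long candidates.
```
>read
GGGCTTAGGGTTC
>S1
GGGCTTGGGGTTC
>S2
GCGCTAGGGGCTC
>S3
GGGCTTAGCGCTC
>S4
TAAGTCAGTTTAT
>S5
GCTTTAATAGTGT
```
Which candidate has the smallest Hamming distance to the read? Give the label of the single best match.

Hamming distances to read — S1: 1; S2: 4; S3: 2; S4: 9; S5: 8.
Smallest is S1 with 1 mismatch.

S1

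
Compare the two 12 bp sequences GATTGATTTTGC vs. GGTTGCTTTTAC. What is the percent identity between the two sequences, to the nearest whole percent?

75%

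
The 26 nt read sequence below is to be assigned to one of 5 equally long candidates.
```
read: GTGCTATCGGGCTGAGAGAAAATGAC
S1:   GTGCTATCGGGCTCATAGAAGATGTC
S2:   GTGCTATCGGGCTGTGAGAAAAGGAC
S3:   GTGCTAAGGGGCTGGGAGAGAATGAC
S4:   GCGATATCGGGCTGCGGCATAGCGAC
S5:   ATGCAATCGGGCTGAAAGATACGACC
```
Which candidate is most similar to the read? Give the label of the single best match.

S1 differs at 4 positions; S2 differs at 2 positions; S3 differs at 4 positions; S4 differs at 8 positions; S5 differs at 8 positions. The closest is S2.

S2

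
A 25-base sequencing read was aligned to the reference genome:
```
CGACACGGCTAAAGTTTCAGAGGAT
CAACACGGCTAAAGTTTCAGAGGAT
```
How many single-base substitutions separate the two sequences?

Comparing position by position, 1 position differs: 2 (G/A).

1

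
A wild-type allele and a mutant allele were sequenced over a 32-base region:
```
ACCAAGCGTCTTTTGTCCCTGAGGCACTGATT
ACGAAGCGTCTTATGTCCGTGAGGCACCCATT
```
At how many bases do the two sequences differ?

5

The sequences differ at bases 3, 13, 19, 28, 29 (1-based) — 5 in total.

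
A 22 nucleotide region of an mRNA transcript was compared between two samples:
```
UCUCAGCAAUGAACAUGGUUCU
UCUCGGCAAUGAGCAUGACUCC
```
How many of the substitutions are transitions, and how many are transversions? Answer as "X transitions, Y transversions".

5 transitions, 0 transversions

Mismatches (1-based):
position 5: A→G (purine→purine, transition)
position 13: A→G (purine→purine, transition)
position 18: G→A (purine→purine, transition)
position 19: U→C (pyrimidine→pyrimidine, transition)
position 22: U→C (pyrimidine→pyrimidine, transition)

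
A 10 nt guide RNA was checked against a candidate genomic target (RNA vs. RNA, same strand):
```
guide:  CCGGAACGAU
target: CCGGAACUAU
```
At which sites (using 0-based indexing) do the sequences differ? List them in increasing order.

Scanning 0-based: 7: G/U.

7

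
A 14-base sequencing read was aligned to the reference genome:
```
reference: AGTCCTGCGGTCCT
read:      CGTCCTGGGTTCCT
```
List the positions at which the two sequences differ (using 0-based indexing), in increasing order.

0, 7, 9

Scanning 0-based: 0: A/C; 7: C/G; 9: G/T.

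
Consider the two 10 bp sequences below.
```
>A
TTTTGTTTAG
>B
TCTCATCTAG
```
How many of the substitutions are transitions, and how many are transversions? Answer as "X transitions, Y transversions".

Transitions (purine↔purine or pyrimidine↔pyrimidine): 2 T→C, 4 T→C, 5 G→A, 7 T→C.
Transversions (purine↔pyrimidine): none.

4 transitions, 0 transversions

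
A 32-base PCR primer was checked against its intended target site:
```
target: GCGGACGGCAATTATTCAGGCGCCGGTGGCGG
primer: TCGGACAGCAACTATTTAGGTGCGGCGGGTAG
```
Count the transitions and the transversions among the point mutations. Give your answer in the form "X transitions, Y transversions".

6 transitions, 4 transversions

Mismatches (1-based):
position 1: G→T (purine→pyrimidine, transversion)
position 7: G→A (purine→purine, transition)
position 12: T→C (pyrimidine→pyrimidine, transition)
position 17: C→T (pyrimidine→pyrimidine, transition)
position 21: C→T (pyrimidine→pyrimidine, transition)
position 24: C→G (pyrimidine→purine, transversion)
position 26: G→C (purine→pyrimidine, transversion)
position 27: T→G (pyrimidine→purine, transversion)
position 30: C→T (pyrimidine→pyrimidine, transition)
position 31: G→A (purine→purine, transition)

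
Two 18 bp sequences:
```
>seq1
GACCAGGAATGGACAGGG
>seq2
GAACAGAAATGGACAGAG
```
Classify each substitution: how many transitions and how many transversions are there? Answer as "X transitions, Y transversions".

2 transitions, 1 transversion

Mismatches (1-based):
base 3: C→A (pyrimidine→purine, transversion)
base 7: G→A (purine→purine, transition)
base 17: G→A (purine→purine, transition)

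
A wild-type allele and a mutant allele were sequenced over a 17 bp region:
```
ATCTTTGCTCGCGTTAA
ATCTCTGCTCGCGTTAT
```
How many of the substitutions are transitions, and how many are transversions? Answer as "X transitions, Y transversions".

Mismatches (1-based):
base 5: T→C (pyrimidine→pyrimidine, transition)
base 17: A→T (purine→pyrimidine, transversion)

1 transition, 1 transversion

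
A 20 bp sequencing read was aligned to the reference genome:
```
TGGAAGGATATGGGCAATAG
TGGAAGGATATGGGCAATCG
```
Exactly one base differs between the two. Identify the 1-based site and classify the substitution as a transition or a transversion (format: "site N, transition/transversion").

The sequences differ only at site 19: A→C (purine→pyrimidine), a transversion.

site 19, transversion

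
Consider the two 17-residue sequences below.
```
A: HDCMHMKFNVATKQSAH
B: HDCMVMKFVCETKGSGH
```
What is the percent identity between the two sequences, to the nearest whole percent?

65%

Mismatches at positions 5, 9, 10, 11, 14, 16 (1-based): 6 of 17.
Identical positions: 11/17 = 64.71% → 65%.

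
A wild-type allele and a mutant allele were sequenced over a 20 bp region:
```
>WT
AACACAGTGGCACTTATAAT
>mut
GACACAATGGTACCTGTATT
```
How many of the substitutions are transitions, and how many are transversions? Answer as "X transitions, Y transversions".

5 transitions, 1 transversion

Mismatches (1-based):
base 1: A→G (purine→purine, transition)
base 7: G→A (purine→purine, transition)
base 11: C→T (pyrimidine→pyrimidine, transition)
base 14: T→C (pyrimidine→pyrimidine, transition)
base 16: A→G (purine→purine, transition)
base 19: A→T (purine→pyrimidine, transversion)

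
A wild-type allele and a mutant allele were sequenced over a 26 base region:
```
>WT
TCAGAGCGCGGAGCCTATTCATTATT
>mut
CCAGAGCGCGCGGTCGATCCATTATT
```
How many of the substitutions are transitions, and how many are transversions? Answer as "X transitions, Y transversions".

4 transitions, 2 transversions

Transitions (purine↔purine or pyrimidine↔pyrimidine): 1 T→C, 12 A→G, 14 C→T, 19 T→C.
Transversions (purine↔pyrimidine): 11 G→C, 16 T→G.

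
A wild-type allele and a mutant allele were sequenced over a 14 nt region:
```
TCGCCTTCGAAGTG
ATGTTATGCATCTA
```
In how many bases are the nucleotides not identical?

Comparing position by position, 10 bases differ: 1 (T/A), 2 (C/T), 4 (C/T), 5 (C/T), 6 (T/A), 8 (C/G), 9 (G/C), 11 (A/T), 12 (G/C), 14 (G/A).

10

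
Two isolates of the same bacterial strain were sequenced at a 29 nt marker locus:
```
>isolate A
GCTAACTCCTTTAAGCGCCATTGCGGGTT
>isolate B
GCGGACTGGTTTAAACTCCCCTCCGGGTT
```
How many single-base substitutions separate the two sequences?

9

The sequences differ at positions 3, 4, 8, 9, 15, 17, 20, 21, 23 (1-based) — 9 in total.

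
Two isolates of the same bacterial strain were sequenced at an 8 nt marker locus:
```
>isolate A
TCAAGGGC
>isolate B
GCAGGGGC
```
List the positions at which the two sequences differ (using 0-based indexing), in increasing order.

Differences at position 0 (T→G), position 3 (A→G).

0, 3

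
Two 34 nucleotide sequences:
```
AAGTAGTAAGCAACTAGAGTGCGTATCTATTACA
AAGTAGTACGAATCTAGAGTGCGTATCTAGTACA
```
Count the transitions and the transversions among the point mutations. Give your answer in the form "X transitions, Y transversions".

Mismatches (1-based):
base 9: A→C (purine→pyrimidine, transversion)
base 11: C→A (pyrimidine→purine, transversion)
base 13: A→T (purine→pyrimidine, transversion)
base 30: T→G (pyrimidine→purine, transversion)

0 transitions, 4 transversions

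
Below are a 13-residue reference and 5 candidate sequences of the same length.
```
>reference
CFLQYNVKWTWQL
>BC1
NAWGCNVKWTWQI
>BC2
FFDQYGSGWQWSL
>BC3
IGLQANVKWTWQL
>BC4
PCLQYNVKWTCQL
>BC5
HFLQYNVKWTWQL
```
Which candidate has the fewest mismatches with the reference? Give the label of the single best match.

BC5

Hamming distances to reference — BC1: 6; BC2: 7; BC3: 3; BC4: 3; BC5: 1.
Smallest is BC5 with 1 mismatch.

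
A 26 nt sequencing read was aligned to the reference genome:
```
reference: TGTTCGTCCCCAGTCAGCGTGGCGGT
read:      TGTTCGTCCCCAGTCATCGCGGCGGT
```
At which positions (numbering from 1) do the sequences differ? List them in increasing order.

Differences at position 17 (G→T), position 20 (T→C).

17, 20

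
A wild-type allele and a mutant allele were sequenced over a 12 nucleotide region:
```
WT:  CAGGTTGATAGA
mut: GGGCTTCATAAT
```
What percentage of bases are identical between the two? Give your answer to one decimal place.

50.0%

Mismatches at positions 1, 2, 4, 7, 11, 12 (1-based): 6 of 12.
Identical positions: 6/12 = 50% → 50.0%.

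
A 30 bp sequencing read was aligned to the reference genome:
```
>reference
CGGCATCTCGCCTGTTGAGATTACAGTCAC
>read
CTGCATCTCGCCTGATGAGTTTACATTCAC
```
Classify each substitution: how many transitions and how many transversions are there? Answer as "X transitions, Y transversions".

0 transitions, 4 transversions

Transitions (purine↔purine or pyrimidine↔pyrimidine): none.
Transversions (purine↔pyrimidine): 2 G→T, 15 T→A, 20 A→T, 26 G→T.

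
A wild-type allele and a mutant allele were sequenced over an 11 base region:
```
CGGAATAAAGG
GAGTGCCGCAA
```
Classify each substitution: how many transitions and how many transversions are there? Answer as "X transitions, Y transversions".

6 transitions, 4 transversions

Transitions (purine↔purine or pyrimidine↔pyrimidine): 2 G→A, 5 A→G, 6 T→C, 8 A→G, 10 G→A, 11 G→A.
Transversions (purine↔pyrimidine): 1 C→G, 4 A→T, 7 A→C, 9 A→C.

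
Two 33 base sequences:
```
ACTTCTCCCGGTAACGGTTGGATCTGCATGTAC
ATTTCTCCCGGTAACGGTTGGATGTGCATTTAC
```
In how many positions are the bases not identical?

3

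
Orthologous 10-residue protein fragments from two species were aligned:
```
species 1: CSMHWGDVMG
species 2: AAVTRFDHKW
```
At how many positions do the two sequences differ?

The sequences differ at positions 1, 2, 3, 4, 5, 6, 8, 9, 10 (1-based) — 9 in total.

9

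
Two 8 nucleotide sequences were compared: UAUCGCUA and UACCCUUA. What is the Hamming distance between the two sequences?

Mismatches (1-based): base 3: U→C; base 5: G→C; base 6: C→U.

3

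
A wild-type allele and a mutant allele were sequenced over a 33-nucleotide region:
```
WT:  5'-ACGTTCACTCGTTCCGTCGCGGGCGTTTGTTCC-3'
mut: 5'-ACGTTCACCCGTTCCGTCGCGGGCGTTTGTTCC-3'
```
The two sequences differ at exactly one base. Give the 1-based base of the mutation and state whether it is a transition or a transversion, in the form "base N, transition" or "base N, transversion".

base 9, transition

The sequences differ only at base 9: T→C (pyrimidine→pyrimidine), a transition.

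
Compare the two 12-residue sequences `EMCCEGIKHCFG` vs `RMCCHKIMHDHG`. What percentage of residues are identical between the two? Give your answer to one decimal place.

6 positions differ (1, 5, 6, 8, 10, 11), so 6 of 12 match: 6/12 = 50%.

50.0%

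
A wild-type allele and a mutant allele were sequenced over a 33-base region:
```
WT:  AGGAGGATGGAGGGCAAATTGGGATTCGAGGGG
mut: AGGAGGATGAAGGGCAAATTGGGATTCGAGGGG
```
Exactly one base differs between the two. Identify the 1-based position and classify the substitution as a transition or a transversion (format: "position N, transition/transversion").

position 10, transition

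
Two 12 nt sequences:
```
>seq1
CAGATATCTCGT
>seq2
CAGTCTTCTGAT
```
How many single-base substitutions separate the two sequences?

The sequences differ at positions 4, 5, 6, 10, 11 (1-based) — 5 in total.

5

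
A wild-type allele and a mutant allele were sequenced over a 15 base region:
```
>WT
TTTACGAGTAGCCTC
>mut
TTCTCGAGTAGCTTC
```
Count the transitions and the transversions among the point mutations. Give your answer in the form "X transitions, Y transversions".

Mismatches (1-based):
position 3: T→C (pyrimidine→pyrimidine, transition)
position 4: A→T (purine→pyrimidine, transversion)
position 13: C→T (pyrimidine→pyrimidine, transition)

2 transitions, 1 transversion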